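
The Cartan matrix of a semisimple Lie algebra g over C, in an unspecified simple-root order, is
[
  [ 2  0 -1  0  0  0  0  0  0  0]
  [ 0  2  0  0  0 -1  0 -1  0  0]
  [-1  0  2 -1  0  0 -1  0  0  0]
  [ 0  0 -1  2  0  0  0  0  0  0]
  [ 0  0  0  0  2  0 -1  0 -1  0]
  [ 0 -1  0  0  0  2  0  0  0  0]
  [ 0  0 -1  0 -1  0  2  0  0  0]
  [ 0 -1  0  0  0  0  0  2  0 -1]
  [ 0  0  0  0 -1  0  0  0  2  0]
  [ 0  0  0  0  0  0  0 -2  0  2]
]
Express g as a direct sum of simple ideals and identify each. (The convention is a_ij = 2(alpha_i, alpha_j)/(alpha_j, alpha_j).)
C_4 ⊕ D_6

The diagram associated to this matrix has two connected components: the simple roots {alpha_2, alpha_6, alpha_8, alpha_10} form a chain of 4 nodes with a double edge at one end; the terminal node there is the unique long simple root (C_4), and {alpha_1, alpha_3, alpha_4, alpha_5, alpha_7, alpha_9} form a chain of 4 nodes with a fork of two nodes at one end (D_6). A semisimple Lie algebra decomposes uniquely as the direct sum of simple ideals, one per connected component of its Dynkin diagram, so g ≅ C_4 ⊕ D_6 (dimension 36 + 66 = 102).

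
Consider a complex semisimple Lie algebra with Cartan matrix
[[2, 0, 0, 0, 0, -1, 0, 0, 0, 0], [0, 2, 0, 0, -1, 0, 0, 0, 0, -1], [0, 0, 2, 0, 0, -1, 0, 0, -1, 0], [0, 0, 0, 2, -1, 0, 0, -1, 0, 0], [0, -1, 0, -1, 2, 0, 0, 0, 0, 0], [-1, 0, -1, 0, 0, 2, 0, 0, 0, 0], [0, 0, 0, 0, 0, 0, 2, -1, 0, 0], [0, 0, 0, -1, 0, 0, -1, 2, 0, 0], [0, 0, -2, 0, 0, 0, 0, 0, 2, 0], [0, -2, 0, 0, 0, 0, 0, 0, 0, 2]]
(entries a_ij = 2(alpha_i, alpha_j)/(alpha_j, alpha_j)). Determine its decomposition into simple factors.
The diagram associated to this matrix has two connected components: the simple roots {alpha_1, alpha_3, alpha_6, alpha_9} form a chain of 4 nodes with a double edge at one end; the terminal node there is the unique long simple root (C_4), and {alpha_2, alpha_4, alpha_5, alpha_7, alpha_8, alpha_10} form a chain of 6 nodes with a double edge at one end; the terminal node there is the unique long simple root (C_6). A semisimple Lie algebra decomposes uniquely as the direct sum of simple ideals, one per connected component of its Dynkin diagram, so g ≅ C_4 ⊕ C_6 (dimension 36 + 78 = 114).

C_4 (sp(8)) + C_6 (sp(12))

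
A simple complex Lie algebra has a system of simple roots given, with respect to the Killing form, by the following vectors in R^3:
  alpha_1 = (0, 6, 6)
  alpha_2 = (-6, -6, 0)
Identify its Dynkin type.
type A_2

Compute the Cartan integers a_ij = 2(alpha_i, alpha_j)/(alpha_j, alpha_j); the resulting 2x2 Cartan matrix is
[[2, -1], [-1, 2]].
All simple roots have the same length, so the diagram is simply laced. The associated Dynkin diagram is a chain of 2 nodes with single edges (A_2), so the type is A_2 (the algebra sl(3)).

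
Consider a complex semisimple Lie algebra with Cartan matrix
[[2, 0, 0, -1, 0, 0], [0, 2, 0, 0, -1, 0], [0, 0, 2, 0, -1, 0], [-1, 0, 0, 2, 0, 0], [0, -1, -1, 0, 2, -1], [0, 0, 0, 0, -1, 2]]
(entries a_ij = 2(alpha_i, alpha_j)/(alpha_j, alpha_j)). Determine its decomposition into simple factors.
type A_2 ⊕ type D_4

The diagram associated to this matrix has two connected components: the simple roots {alpha_1, alpha_4} form a chain of 2 nodes with single edges (A_2), and {alpha_2, alpha_3, alpha_5, alpha_6} form a chain of 2 nodes with a fork of two nodes at one end (D_4). A semisimple Lie algebra decomposes uniquely as the direct sum of simple ideals, one per connected component of its Dynkin diagram, so g ≅ A_2 ⊕ D_4 (dimension 8 + 28 = 36).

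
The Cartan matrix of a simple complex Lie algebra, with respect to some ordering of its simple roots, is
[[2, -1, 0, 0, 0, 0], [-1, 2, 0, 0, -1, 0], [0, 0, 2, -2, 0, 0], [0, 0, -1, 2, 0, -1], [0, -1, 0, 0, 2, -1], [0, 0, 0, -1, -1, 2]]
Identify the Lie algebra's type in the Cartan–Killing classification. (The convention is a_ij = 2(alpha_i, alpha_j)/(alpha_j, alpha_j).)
C_6

The matrix has rank 6 with 2's on the diagonal. Reading the off-diagonal entries as Dynkin edges (a single edge where a_ij = a_ji = -1; a double or triple edge where a_ij * a_ji = 2 or 3), the diagram is a chain of 6 nodes with a double edge at one end; the terminal node there is the unique long simple root (C_6). One simple-root ordering that puts it in standard form is (alpha_1, alpha_2, alpha_5, alpha_6, alpha_4, alpha_3). So the algebra is type C_6, i.e. sp(12).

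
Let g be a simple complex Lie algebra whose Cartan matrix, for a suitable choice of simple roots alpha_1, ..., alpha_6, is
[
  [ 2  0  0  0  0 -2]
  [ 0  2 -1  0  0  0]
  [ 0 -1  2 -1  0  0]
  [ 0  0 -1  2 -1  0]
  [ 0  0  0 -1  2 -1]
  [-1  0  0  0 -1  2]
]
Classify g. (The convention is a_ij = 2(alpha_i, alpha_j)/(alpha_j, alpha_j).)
The matrix has rank 6 with 2's on the diagonal. Reading the off-diagonal entries as Dynkin edges (a single edge where a_ij = a_ji = -1; a double or triple edge where a_ij * a_ji = 2 or 3), the diagram is a chain of 6 nodes with a double edge at one end; the terminal node there is the unique long simple root (C_6). One simple-root ordering that puts it in standard form is (alpha_2, alpha_3, alpha_4, alpha_5, alpha_6, alpha_1). So the algebra is type C_6, i.e. sp(12).

C_6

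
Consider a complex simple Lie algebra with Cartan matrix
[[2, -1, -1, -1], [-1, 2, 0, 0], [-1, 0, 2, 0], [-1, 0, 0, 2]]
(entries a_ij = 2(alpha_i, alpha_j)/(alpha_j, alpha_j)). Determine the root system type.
D4

The matrix has rank 4 with 2's on the diagonal. Reading the off-diagonal entries as Dynkin edges (a single edge where a_ij = a_ji = -1; a double or triple edge where a_ij * a_ji = 2 or 3), the diagram is a chain of 2 nodes with a fork of two nodes at one end (D_4). One simple-root ordering that puts it in standard form is (alpha_4, alpha_1, alpha_3, alpha_2). So the algebra is type D_4, i.e. so(8).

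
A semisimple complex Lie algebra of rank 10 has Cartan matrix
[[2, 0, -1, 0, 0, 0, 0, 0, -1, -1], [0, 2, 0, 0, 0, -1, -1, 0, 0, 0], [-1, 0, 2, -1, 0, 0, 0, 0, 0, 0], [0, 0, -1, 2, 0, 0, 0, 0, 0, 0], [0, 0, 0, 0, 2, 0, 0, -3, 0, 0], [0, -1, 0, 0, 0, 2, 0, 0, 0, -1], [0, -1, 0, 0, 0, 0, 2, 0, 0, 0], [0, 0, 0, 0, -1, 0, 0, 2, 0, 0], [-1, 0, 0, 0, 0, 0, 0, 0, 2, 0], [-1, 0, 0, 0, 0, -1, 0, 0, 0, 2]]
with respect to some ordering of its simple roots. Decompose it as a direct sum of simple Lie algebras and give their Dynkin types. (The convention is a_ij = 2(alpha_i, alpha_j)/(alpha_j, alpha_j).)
The diagram associated to this matrix has two connected components: the simple roots {alpha_1, alpha_2, alpha_3, alpha_4, alpha_6, alpha_7, alpha_9, alpha_10} form a chain of 7 nodes with one extra node attached to the third node from one end (E_8), and {alpha_5, alpha_8} form two nodes joined by a triple edge (G_2). A semisimple Lie algebra decomposes uniquely as the direct sum of simple ideals, one per connected component of its Dynkin diagram, so g ≅ E_8 ⊕ G_2 (dimension 248 + 14 = 262).

E_8 ⊕ G_2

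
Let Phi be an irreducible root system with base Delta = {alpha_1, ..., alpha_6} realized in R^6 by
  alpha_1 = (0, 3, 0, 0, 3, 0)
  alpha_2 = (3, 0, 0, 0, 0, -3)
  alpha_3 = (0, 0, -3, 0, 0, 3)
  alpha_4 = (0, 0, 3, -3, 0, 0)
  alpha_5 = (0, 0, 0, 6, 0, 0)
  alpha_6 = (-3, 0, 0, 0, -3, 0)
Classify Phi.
Compute the Cartan integers a_ij = 2(alpha_i, alpha_j)/(alpha_j, alpha_j); the resulting 6x6 Cartan matrix is
[[2, 0, 0, 0, 0, -1], [0, 2, -1, 0, 0, -1], [0, -1, 2, -1, 0, 0], [0, 0, -1, 2, -1, 0], [0, 0, 0, -2, 2, 0], [-1, -1, 0, 0, 0, 2]].
The roots have two lengths (squared-length ratio 2:1); the short ones are alpha_{1,2,3,4,6}. The associated Dynkin diagram is a chain of 6 nodes with a double edge at one end; the terminal node there is the unique long simple root (C_6), so the type is C_6 (the algebra sp(12)).

type C_6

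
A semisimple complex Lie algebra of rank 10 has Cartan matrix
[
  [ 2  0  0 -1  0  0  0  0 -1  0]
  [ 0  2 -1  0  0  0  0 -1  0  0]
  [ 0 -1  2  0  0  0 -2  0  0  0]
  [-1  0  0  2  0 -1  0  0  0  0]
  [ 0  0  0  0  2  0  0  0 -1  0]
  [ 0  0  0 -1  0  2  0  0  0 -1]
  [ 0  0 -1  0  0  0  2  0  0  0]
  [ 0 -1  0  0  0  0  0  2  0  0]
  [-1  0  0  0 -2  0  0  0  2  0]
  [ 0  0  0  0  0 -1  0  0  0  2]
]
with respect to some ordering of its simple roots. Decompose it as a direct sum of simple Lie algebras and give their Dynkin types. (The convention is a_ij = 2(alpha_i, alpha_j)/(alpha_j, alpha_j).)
type B_4 ⊕ type B_6

The diagram associated to this matrix has two connected components: the simple roots {alpha_2, alpha_3, alpha_7, alpha_8} form a chain of 4 nodes with a double edge at one end; the terminal node there is the unique short simple root (B_4), and {alpha_1, alpha_4, alpha_5, alpha_6, alpha_9, alpha_10} form a chain of 6 nodes with a double edge at one end; the terminal node there is the unique short simple root (B_6). A semisimple Lie algebra decomposes uniquely as the direct sum of simple ideals, one per connected component of its Dynkin diagram, so g ≅ B_4 ⊕ B_6 (dimension 36 + 78 = 114).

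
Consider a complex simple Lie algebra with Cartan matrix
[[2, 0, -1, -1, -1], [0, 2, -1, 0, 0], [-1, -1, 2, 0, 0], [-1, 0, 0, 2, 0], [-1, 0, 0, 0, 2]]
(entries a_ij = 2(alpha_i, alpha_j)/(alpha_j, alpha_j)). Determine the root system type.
The matrix has rank 5 with 2's on the diagonal. Reading the off-diagonal entries as Dynkin edges (a single edge where a_ij = a_ji = -1; a double or triple edge where a_ij * a_ji = 2 or 3), the diagram is a chain of 3 nodes with a fork of two nodes at one end (D_5). One simple-root ordering that puts it in standard form is (alpha_2, alpha_3, alpha_1, alpha_4, alpha_5). So the algebra is type D_5, i.e. so(10).

D_5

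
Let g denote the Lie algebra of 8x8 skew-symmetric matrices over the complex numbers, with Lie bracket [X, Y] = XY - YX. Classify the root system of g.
D4

This is so(8) with 8 even, which has dimension 8(8-1)/2 = 28 and rank 8/2 = 4. In the classification of classical Lie algebras, the orthogonal algebra so(2n) in an even number of variables has type D_n; here n = 4, so the Dynkin diagram is a chain of 2 nodes with a fork of two nodes at one end (D_4). Hence the type is D_4.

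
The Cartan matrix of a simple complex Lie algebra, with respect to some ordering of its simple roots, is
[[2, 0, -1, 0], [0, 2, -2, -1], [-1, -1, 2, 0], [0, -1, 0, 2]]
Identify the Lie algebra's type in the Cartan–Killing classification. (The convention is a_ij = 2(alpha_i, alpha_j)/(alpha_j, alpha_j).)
The matrix has rank 4 with 2's on the diagonal. Reading the off-diagonal entries as Dynkin edges (a single edge where a_ij = a_ji = -1; a double or triple edge where a_ij * a_ji = 2 or 3), the diagram is a chain of 4 nodes with a double edge between the middle two (F_4). One simple-root ordering that puts it in standard form is (alpha_4, alpha_2, alpha_3, alpha_1). So the algebra is type F_4.

type F_4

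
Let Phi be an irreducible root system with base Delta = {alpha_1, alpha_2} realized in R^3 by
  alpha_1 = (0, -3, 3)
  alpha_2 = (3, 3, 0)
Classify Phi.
Compute the Cartan integers a_ij = 2(alpha_i, alpha_j)/(alpha_j, alpha_j); the resulting 2x2 Cartan matrix is
[[2, -1], [-1, 2]].
All simple roots have the same length, so the diagram is simply laced. The associated Dynkin diagram is a chain of 2 nodes with single edges (A_2), so the type is A_2 (the algebra sl(3)).

A2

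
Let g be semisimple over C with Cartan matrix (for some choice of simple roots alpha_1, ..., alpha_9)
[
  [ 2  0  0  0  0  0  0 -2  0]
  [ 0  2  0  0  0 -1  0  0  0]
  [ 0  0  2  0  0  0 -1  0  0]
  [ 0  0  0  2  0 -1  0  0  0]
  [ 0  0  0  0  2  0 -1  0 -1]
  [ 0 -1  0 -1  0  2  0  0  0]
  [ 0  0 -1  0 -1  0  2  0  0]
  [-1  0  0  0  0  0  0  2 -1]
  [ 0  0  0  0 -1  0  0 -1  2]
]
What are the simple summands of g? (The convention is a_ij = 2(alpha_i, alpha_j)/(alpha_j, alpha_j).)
A3 ⊕ C6

The diagram associated to this matrix has two connected components: the simple roots {alpha_2, alpha_4, alpha_6} form a chain of 3 nodes with single edges (A_3), and {alpha_1, alpha_3, alpha_5, alpha_7, alpha_8, alpha_9} form a chain of 6 nodes with a double edge at one end; the terminal node there is the unique long simple root (C_6). A semisimple Lie algebra decomposes uniquely as the direct sum of simple ideals, one per connected component of its Dynkin diagram, so g ≅ A_3 ⊕ C_6 (dimension 15 + 78 = 93).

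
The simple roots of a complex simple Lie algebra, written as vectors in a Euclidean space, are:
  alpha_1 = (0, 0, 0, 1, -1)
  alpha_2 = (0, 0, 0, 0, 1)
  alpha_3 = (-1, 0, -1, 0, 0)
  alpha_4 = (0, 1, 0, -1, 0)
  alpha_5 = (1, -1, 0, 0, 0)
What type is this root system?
type B_5

Compute the Cartan integers a_ij = 2(alpha_i, alpha_j)/(alpha_j, alpha_j); the resulting 5x5 Cartan matrix is
[[2, -2, 0, -1, 0], [-1, 2, 0, 0, 0], [0, 0, 2, 0, -1], [-1, 0, 0, 2, -1], [0, 0, -1, -1, 2]].
The roots have two lengths (squared-length ratio 2:1); the short ones are alpha_{2}. The associated Dynkin diagram is a chain of 5 nodes with a double edge at one end; the terminal node there is the unique short simple root (B_5), so the type is B_5 (the algebra so(11)).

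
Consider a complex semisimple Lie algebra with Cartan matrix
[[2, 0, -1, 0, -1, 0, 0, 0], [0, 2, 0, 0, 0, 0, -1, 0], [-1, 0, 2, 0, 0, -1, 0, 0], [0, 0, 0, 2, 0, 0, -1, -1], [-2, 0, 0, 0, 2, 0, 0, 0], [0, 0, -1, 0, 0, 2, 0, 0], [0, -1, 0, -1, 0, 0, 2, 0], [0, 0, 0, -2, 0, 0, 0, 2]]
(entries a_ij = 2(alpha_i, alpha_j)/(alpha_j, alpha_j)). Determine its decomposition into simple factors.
C4 + C4

The diagram associated to this matrix has two connected components: the simple roots {alpha_1, alpha_3, alpha_5, alpha_6} form a chain of 4 nodes with a double edge at one end; the terminal node there is the unique long simple root (C_4), and {alpha_2, alpha_4, alpha_7, alpha_8} form a chain of 4 nodes with a double edge at one end; the terminal node there is the unique long simple root (C_4). A semisimple Lie algebra decomposes uniquely as the direct sum of simple ideals, one per connected component of its Dynkin diagram, so g ≅ C_4 ⊕ C_4 (dimension 36 + 36 = 72).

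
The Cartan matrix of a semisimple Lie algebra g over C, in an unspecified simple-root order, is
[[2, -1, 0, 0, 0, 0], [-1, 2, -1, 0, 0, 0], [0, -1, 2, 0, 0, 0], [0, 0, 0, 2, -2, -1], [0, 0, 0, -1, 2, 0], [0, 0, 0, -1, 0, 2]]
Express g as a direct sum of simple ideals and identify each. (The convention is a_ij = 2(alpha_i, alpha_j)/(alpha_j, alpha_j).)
The diagram associated to this matrix has two connected components: the simple roots {alpha_1, alpha_2, alpha_3} form a chain of 3 nodes with single edges (A_3), and {alpha_4, alpha_5, alpha_6} form a chain of 3 nodes with a double edge at one end; the terminal node there is the unique short simple root (B_3). A semisimple Lie algebra decomposes uniquely as the direct sum of simple ideals, one per connected component of its Dynkin diagram, so g ≅ A_3 ⊕ B_3 (dimension 15 + 21 = 36).

A_3 + B_3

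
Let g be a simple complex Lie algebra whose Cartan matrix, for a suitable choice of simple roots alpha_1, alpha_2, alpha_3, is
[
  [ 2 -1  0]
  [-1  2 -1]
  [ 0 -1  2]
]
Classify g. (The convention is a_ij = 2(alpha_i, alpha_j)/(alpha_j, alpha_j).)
A3

The matrix has rank 3 with 2's on the diagonal. Reading the off-diagonal entries as Dynkin edges (a single edge where a_ij = a_ji = -1; a double or triple edge where a_ij * a_ji = 2 or 3), the diagram is a chain of 3 nodes with single edges (A_3). One simple-root ordering that puts it in standard form is (alpha_3, alpha_2, alpha_1). So the algebra is type A_3, i.e. sl(4).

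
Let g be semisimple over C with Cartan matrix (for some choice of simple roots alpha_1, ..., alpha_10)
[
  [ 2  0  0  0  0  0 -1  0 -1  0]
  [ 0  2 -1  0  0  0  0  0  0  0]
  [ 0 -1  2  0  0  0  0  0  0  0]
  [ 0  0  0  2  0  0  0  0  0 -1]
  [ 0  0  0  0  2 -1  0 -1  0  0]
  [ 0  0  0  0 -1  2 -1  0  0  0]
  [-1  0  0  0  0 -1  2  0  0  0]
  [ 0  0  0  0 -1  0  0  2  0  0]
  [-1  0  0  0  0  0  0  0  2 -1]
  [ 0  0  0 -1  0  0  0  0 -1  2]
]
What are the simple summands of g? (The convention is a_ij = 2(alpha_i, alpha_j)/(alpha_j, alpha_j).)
type A_2 + type A_8

The diagram associated to this matrix has two connected components: the simple roots {alpha_2, alpha_3} form a chain of 2 nodes with single edges (A_2), and {alpha_1, alpha_4, alpha_5, alpha_6, alpha_7, alpha_8, alpha_9, alpha_10} form a chain of 8 nodes with single edges (A_8). A semisimple Lie algebra decomposes uniquely as the direct sum of simple ideals, one per connected component of its Dynkin diagram, so g ≅ A_2 ⊕ A_8 (dimension 8 + 80 = 88).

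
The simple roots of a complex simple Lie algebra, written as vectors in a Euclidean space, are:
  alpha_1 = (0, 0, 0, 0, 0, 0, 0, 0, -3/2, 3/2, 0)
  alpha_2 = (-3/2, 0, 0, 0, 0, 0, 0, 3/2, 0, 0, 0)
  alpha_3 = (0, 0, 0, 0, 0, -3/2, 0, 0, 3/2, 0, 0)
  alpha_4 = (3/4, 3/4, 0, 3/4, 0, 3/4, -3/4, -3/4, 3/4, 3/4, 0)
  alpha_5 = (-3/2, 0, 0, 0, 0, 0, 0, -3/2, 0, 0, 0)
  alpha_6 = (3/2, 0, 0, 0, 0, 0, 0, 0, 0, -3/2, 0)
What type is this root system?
Compute the Cartan integers a_ij = 2(alpha_i, alpha_j)/(alpha_j, alpha_j); the resulting 6x6 Cartan matrix is
[[2, 0, -1, 0, 0, -1], [0, 2, 0, -1, 0, -1], [-1, 0, 2, 0, 0, 0], [0, -1, 0, 2, 0, 0], [0, 0, 0, 0, 2, -1], [-1, -1, 0, 0, -1, 2]].
All simple roots have the same length, so the diagram is simply laced. The associated Dynkin diagram is a chain of 5 nodes with one extra node attached to the third node from one end (E_6), so the type is E_6.

E6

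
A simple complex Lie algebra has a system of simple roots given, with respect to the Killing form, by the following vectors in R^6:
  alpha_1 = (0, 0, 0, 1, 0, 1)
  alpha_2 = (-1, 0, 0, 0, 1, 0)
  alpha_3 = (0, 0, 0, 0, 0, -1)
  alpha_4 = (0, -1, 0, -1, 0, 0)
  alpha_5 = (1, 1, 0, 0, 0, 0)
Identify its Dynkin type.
B_5 (so(11))

Compute the Cartan integers a_ij = 2(alpha_i, alpha_j)/(alpha_j, alpha_j); the resulting 5x5 Cartan matrix is
[[2, 0, -2, -1, 0], [0, 2, 0, 0, -1], [-1, 0, 2, 0, 0], [-1, 0, 0, 2, -1], [0, -1, 0, -1, 2]].
The roots have two lengths (squared-length ratio 2:1); the short ones are alpha_{3}. The associated Dynkin diagram is a chain of 5 nodes with a double edge at one end; the terminal node there is the unique short simple root (B_5), so the type is B_5 (the algebra so(11)).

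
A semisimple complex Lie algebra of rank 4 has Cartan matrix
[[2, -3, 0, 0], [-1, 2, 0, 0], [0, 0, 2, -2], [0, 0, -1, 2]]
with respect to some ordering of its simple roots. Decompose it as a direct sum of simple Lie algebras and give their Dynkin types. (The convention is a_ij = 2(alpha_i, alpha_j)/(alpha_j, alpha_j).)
The diagram associated to this matrix has two connected components: the simple roots {alpha_3, alpha_4} form a chain of 2 nodes with a double edge at one end; the terminal node there is the unique short simple root (B_2), and {alpha_1, alpha_2} form two nodes joined by a triple edge (G_2). A semisimple Lie algebra decomposes uniquely as the direct sum of simple ideals, one per connected component of its Dynkin diagram, so g ≅ B_2 ⊕ G_2 (dimension 10 + 14 = 24).

B_2 (so(5)) ⊕ G_2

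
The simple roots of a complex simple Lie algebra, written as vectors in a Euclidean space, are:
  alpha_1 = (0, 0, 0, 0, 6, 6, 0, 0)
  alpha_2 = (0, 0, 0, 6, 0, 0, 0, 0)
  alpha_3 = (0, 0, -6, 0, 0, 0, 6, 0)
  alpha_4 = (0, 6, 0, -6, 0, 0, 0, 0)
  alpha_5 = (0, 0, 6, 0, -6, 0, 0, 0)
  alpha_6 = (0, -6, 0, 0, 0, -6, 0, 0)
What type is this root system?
Compute the Cartan integers a_ij = 2(alpha_i, alpha_j)/(alpha_j, alpha_j); the resulting 6x6 Cartan matrix is
[[2, 0, 0, 0, -1, -1], [0, 2, 0, -1, 0, 0], [0, 0, 2, 0, -1, 0], [0, -2, 0, 2, 0, -1], [-1, 0, -1, 0, 2, 0], [-1, 0, 0, -1, 0, 2]].
The roots have two lengths (squared-length ratio 2:1); the short ones are alpha_{2}. The associated Dynkin diagram is a chain of 6 nodes with a double edge at one end; the terminal node there is the unique short simple root (B_6), so the type is B_6 (the algebra so(13)).

B_6 (so(13))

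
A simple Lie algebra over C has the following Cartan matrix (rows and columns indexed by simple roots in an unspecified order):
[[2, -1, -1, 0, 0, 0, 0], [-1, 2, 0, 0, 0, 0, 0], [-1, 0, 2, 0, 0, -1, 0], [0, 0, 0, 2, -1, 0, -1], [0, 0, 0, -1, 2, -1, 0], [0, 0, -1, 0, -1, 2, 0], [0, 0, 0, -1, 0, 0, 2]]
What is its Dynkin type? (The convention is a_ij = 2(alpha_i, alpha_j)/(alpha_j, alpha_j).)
The matrix has rank 7 with 2's on the diagonal. Reading the off-diagonal entries as Dynkin edges (a single edge where a_ij = a_ji = -1; a double or triple edge where a_ij * a_ji = 2 or 3), the diagram is a chain of 7 nodes with single edges (A_7). One simple-root ordering that puts it in standard form is (alpha_2, alpha_1, alpha_3, alpha_6, alpha_5, alpha_4, alpha_7). So the algebra is type A_7, i.e. sl(8).

A7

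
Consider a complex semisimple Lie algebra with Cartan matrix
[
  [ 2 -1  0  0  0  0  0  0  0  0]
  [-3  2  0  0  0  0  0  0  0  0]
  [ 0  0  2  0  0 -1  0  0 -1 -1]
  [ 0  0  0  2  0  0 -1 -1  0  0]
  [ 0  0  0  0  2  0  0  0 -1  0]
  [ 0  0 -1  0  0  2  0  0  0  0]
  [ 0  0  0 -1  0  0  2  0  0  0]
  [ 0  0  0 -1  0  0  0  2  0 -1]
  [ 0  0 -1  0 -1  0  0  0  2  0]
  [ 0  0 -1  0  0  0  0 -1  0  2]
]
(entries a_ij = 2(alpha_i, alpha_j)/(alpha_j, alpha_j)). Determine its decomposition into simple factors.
The diagram associated to this matrix has two connected components: the simple roots {alpha_3, alpha_4, alpha_5, alpha_6, alpha_7, alpha_8, alpha_9, alpha_10} form a chain of 7 nodes with one extra node attached to the third node from one end (E_8), and {alpha_1, alpha_2} form two nodes joined by a triple edge (G_2). A semisimple Lie algebra decomposes uniquely as the direct sum of simple ideals, one per connected component of its Dynkin diagram, so g ≅ E_8 ⊕ G_2 (dimension 248 + 14 = 262).

E8 ⊕ G2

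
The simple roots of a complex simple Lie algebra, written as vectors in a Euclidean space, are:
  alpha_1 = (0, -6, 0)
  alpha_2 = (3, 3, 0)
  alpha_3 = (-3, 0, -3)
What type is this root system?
Compute the Cartan integers a_ij = 2(alpha_i, alpha_j)/(alpha_j, alpha_j); the resulting 3x3 Cartan matrix is
[[2, -2, 0], [-1, 2, -1], [0, -1, 2]].
The roots have two lengths (squared-length ratio 2:1); the short ones are alpha_{2,3}. The associated Dynkin diagram is a chain of 3 nodes with a double edge at one end; the terminal node there is the unique long simple root (C_3), so the type is C_3 (the algebra sp(6)).

C_3 (sp(6))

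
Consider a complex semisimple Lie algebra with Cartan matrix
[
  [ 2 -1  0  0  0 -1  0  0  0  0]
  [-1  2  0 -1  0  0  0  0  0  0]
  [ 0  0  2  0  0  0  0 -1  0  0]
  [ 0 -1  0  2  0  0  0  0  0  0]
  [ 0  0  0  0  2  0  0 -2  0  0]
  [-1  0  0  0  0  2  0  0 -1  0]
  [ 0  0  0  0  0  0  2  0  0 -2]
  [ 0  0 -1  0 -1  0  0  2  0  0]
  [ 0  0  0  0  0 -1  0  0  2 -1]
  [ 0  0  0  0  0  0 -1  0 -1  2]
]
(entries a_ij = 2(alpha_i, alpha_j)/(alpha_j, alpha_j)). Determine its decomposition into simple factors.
The diagram associated to this matrix has two connected components: the simple roots {alpha_3, alpha_5, alpha_8} form a chain of 3 nodes with a double edge at one end; the terminal node there is the unique long simple root (C_3), and {alpha_1, alpha_2, alpha_4, alpha_6, alpha_7, alpha_9, alpha_10} form a chain of 7 nodes with a double edge at one end; the terminal node there is the unique long simple root (C_7). A semisimple Lie algebra decomposes uniquely as the direct sum of simple ideals, one per connected component of its Dynkin diagram, so g ≅ C_3 ⊕ C_7 (dimension 21 + 105 = 126).

C_3 ⊕ C_7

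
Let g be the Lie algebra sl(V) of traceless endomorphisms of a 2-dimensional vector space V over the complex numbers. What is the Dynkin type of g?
This is sl(2), which has dimension 2^2 - 1 = 3 and rank 2 - 1 = 1 (a Cartan subalgebra is the diagonal traceless matrices). In the classification of classical Lie algebras, the special linear algebra sl(n+1) has type A_n; here n = 1, so the Dynkin diagram is a chain of 1 nodes with single edges (A_1). Hence the type is A_1.

A_1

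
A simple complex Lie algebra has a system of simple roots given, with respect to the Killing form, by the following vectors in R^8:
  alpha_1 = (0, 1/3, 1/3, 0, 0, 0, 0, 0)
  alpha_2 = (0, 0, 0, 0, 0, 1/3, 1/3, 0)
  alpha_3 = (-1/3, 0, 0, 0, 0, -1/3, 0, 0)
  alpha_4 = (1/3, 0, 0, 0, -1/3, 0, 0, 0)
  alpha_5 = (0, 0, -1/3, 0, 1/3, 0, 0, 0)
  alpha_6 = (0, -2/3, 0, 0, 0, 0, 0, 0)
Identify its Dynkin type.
Compute the Cartan integers a_ij = 2(alpha_i, alpha_j)/(alpha_j, alpha_j); the resulting 6x6 Cartan matrix is
[[2, 0, 0, 0, -1, -1], [0, 2, -1, 0, 0, 0], [0, -1, 2, -1, 0, 0], [0, 0, -1, 2, -1, 0], [-1, 0, 0, -1, 2, 0], [-2, 0, 0, 0, 0, 2]].
The roots have two lengths (squared-length ratio 2:1); the short ones are alpha_{1,2,3,4,5}. The associated Dynkin diagram is a chain of 6 nodes with a double edge at one end; the terminal node there is the unique long simple root (C_6), so the type is C_6 (the algebra sp(12)).

C_6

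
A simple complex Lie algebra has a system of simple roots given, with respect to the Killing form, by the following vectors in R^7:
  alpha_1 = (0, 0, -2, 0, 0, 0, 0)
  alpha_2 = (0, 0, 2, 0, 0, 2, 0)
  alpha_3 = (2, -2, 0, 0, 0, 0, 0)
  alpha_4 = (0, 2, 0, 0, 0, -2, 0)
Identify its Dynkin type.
B4

Compute the Cartan integers a_ij = 2(alpha_i, alpha_j)/(alpha_j, alpha_j); the resulting 4x4 Cartan matrix is
[[2, -1, 0, 0], [-2, 2, 0, -1], [0, 0, 2, -1], [0, -1, -1, 2]].
The roots have two lengths (squared-length ratio 2:1); the short ones are alpha_{1}. The associated Dynkin diagram is a chain of 4 nodes with a double edge at one end; the terminal node there is the unique short simple root (B_4), so the type is B_4 (the algebra so(9)).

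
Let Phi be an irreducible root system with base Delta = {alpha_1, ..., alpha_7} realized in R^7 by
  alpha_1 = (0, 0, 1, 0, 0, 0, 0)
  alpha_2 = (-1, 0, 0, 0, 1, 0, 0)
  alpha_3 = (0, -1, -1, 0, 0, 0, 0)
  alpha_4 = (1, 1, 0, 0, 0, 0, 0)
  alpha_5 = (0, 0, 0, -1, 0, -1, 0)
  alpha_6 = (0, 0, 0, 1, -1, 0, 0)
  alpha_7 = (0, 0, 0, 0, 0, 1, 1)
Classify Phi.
Compute the Cartan integers a_ij = 2(alpha_i, alpha_j)/(alpha_j, alpha_j); the resulting 7x7 Cartan matrix is
[[2, 0, -1, 0, 0, 0, 0], [0, 2, 0, -1, 0, -1, 0], [-2, 0, 2, -1, 0, 0, 0], [0, -1, -1, 2, 0, 0, 0], [0, 0, 0, 0, 2, -1, -1], [0, -1, 0, 0, -1, 2, 0], [0, 0, 0, 0, -1, 0, 2]].
The roots have two lengths (squared-length ratio 2:1); the short ones are alpha_{1}. The associated Dynkin diagram is a chain of 7 nodes with a double edge at one end; the terminal node there is the unique short simple root (B_7), so the type is B_7 (the algebra so(15)).

B_7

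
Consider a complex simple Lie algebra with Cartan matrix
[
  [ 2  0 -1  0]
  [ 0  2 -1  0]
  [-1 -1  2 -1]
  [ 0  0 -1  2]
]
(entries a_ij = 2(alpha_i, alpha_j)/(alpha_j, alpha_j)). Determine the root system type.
D_4

The matrix has rank 4 with 2's on the diagonal. Reading the off-diagonal entries as Dynkin edges (a single edge where a_ij = a_ji = -1; a double or triple edge where a_ij * a_ji = 2 or 3), the diagram is a chain of 2 nodes with a fork of two nodes at one end (D_4). One simple-root ordering that puts it in standard form is (alpha_2, alpha_3, alpha_1, alpha_4). So the algebra is type D_4, i.e. so(8).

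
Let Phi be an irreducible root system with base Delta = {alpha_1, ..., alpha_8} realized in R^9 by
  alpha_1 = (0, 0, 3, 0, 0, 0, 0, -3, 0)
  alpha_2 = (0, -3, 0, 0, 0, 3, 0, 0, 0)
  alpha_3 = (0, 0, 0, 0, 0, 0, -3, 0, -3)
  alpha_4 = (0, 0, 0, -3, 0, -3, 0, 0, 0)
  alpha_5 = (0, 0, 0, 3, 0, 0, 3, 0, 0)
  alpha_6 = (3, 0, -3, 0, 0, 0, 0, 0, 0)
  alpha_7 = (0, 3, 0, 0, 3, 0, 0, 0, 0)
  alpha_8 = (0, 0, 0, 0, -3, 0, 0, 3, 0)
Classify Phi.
Compute the Cartan integers a_ij = 2(alpha_i, alpha_j)/(alpha_j, alpha_j); the resulting 8x8 Cartan matrix is
[[2, 0, 0, 0, 0, -1, 0, -1], [0, 2, 0, -1, 0, 0, -1, 0], [0, 0, 2, 0, -1, 0, 0, 0], [0, -1, 0, 2, -1, 0, 0, 0], [0, 0, -1, -1, 2, 0, 0, 0], [-1, 0, 0, 0, 0, 2, 0, 0], [0, -1, 0, 0, 0, 0, 2, -1], [-1, 0, 0, 0, 0, 0, -1, 2]].
All simple roots have the same length, so the diagram is simply laced. The associated Dynkin diagram is a chain of 8 nodes with single edges (A_8), so the type is A_8 (the algebra sl(9)).

A8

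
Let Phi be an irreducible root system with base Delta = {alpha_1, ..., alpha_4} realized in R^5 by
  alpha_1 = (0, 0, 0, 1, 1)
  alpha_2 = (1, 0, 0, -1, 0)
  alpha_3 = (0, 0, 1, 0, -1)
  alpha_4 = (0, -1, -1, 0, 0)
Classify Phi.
Compute the Cartan integers a_ij = 2(alpha_i, alpha_j)/(alpha_j, alpha_j); the resulting 4x4 Cartan matrix is
[[2, -1, -1, 0], [-1, 2, 0, 0], [-1, 0, 2, -1], [0, 0, -1, 2]].
All simple roots have the same length, so the diagram is simply laced. The associated Dynkin diagram is a chain of 4 nodes with single edges (A_4), so the type is A_4 (the algebra sl(5)).

A_4 (sl(5))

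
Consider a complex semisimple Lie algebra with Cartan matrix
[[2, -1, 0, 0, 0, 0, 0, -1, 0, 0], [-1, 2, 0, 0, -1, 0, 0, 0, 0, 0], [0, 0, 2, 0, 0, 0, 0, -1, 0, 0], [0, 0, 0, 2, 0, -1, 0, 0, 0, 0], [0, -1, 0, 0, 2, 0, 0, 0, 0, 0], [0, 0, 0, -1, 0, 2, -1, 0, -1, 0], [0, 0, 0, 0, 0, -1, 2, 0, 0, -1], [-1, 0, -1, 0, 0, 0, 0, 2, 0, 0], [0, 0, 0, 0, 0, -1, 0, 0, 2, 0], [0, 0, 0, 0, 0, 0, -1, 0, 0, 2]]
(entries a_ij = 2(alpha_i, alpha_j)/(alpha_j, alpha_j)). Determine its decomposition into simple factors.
The diagram associated to this matrix has two connected components: the simple roots {alpha_1, alpha_2, alpha_3, alpha_5, alpha_8} form a chain of 5 nodes with single edges (A_5), and {alpha_4, alpha_6, alpha_7, alpha_9, alpha_10} form a chain of 3 nodes with a fork of two nodes at one end (D_5). A semisimple Lie algebra decomposes uniquely as the direct sum of simple ideals, one per connected component of its Dynkin diagram, so g ≅ A_5 ⊕ D_5 (dimension 35 + 45 = 80).

type A_5 ⊕ type D_5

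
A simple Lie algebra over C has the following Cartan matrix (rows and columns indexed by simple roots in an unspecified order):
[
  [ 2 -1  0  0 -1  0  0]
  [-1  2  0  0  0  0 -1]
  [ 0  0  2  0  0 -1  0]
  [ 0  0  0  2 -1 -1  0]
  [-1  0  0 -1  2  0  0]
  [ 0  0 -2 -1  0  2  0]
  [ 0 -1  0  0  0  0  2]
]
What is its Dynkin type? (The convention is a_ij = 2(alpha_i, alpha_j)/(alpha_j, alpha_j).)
The matrix has rank 7 with 2's on the diagonal. Reading the off-diagonal entries as Dynkin edges (a single edge where a_ij = a_ji = -1; a double or triple edge where a_ij * a_ji = 2 or 3), the diagram is a chain of 7 nodes with a double edge at one end; the terminal node there is the unique short simple root (B_7). One simple-root ordering that puts it in standard form is (alpha_7, alpha_2, alpha_1, alpha_5, alpha_4, alpha_6, alpha_3). So the algebra is type B_7, i.e. so(15).

B7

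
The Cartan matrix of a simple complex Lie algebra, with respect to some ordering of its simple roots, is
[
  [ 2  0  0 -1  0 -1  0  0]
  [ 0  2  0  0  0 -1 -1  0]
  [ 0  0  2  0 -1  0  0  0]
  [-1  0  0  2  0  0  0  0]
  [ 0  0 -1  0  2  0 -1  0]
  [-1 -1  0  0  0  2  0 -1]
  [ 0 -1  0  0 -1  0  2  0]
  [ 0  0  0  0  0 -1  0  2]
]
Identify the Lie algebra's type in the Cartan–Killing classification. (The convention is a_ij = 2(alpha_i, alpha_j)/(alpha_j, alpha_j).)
The matrix has rank 8 with 2's on the diagonal. Reading the off-diagonal entries as Dynkin edges (a single edge where a_ij = a_ji = -1; a double or triple edge where a_ij * a_ji = 2 or 3), the diagram is a chain of 7 nodes with one extra node attached to the third node from one end (E_8). One simple-root ordering that puts it in standard form is (alpha_4, alpha_8, alpha_1, alpha_6, alpha_2, alpha_7, alpha_5, alpha_3). So the algebra is type E_8.

E8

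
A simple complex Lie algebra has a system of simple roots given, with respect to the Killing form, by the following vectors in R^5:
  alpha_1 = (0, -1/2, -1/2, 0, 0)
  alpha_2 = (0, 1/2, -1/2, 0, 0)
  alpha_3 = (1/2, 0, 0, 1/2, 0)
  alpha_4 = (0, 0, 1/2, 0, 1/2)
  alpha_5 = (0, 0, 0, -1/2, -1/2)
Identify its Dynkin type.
Compute the Cartan integers a_ij = 2(alpha_i, alpha_j)/(alpha_j, alpha_j); the resulting 5x5 Cartan matrix is
[[2, 0, 0, -1, 0], [0, 2, 0, -1, 0], [0, 0, 2, 0, -1], [-1, -1, 0, 2, -1], [0, 0, -1, -1, 2]].
All simple roots have the same length, so the diagram is simply laced. The associated Dynkin diagram is a chain of 3 nodes with a fork of two nodes at one end (D_5), so the type is D_5 (the algebra so(10)).

type D_5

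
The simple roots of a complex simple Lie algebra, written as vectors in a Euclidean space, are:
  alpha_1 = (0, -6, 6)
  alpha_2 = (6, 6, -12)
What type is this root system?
Compute the Cartan integers a_ij = 2(alpha_i, alpha_j)/(alpha_j, alpha_j); the resulting 2x2 Cartan matrix is
[[2, -1], [-3, 2]].
The roots have two lengths (squared-length ratio 3:1); the short ones are alpha_{1}. The associated Dynkin diagram is two nodes joined by a triple edge (G_2), so the type is G_2.

G2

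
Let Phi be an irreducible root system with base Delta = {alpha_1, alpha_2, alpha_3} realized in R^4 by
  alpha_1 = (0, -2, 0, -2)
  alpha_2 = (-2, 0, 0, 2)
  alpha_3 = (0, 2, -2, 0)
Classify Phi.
type A_3

Compute the Cartan integers a_ij = 2(alpha_i, alpha_j)/(alpha_j, alpha_j); the resulting 3x3 Cartan matrix is
[[2, -1, -1], [-1, 2, 0], [-1, 0, 2]].
All simple roots have the same length, so the diagram is simply laced. The associated Dynkin diagram is a chain of 3 nodes with single edges (A_3), so the type is A_3 (the algebra sl(4)).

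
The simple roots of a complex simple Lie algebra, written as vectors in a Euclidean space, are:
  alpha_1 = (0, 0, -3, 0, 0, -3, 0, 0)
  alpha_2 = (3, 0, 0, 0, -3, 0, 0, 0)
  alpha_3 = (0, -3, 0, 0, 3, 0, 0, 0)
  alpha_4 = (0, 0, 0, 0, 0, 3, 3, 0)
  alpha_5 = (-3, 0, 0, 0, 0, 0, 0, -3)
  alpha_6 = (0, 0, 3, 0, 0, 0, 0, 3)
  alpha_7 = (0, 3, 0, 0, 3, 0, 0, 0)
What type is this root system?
D7

Compute the Cartan integers a_ij = 2(alpha_i, alpha_j)/(alpha_j, alpha_j); the resulting 7x7 Cartan matrix is
[[2, 0, 0, -1, 0, -1, 0], [0, 2, -1, 0, -1, 0, -1], [0, -1, 2, 0, 0, 0, 0], [-1, 0, 0, 2, 0, 0, 0], [0, -1, 0, 0, 2, -1, 0], [-1, 0, 0, 0, -1, 2, 0], [0, -1, 0, 0, 0, 0, 2]].
All simple roots have the same length, so the diagram is simply laced. The associated Dynkin diagram is a chain of 5 nodes with a fork of two nodes at one end (D_7), so the type is D_7 (the algebra so(14)).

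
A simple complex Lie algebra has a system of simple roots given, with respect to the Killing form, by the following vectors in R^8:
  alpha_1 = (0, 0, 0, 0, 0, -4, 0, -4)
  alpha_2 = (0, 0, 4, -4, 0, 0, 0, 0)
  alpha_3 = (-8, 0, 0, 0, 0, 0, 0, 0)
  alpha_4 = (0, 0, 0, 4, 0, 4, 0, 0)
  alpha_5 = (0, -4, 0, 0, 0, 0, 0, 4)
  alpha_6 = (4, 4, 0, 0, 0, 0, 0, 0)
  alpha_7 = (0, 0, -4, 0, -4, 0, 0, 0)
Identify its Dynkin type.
C_7 (sp(14))

Compute the Cartan integers a_ij = 2(alpha_i, alpha_j)/(alpha_j, alpha_j); the resulting 7x7 Cartan matrix is
[[2, 0, 0, -1, -1, 0, 0], [0, 2, 0, -1, 0, 0, -1], [0, 0, 2, 0, 0, -2, 0], [-1, -1, 0, 2, 0, 0, 0], [-1, 0, 0, 0, 2, -1, 0], [0, 0, -1, 0, -1, 2, 0], [0, -1, 0, 0, 0, 0, 2]].
The roots have two lengths (squared-length ratio 2:1); the short ones are alpha_{1,2,4,5,6,7}. The associated Dynkin diagram is a chain of 7 nodes with a double edge at one end; the terminal node there is the unique long simple root (C_7), so the type is C_7 (the algebra sp(14)).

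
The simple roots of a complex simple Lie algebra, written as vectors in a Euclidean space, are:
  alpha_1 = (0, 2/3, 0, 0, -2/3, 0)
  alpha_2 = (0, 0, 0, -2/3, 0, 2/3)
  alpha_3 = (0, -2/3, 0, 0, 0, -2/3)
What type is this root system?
Compute the Cartan integers a_ij = 2(alpha_i, alpha_j)/(alpha_j, alpha_j); the resulting 3x3 Cartan matrix is
[[2, 0, -1], [0, 2, -1], [-1, -1, 2]].
All simple roots have the same length, so the diagram is simply laced. The associated Dynkin diagram is a chain of 3 nodes with single edges (A_3), so the type is A_3 (the algebra sl(4)).

A_3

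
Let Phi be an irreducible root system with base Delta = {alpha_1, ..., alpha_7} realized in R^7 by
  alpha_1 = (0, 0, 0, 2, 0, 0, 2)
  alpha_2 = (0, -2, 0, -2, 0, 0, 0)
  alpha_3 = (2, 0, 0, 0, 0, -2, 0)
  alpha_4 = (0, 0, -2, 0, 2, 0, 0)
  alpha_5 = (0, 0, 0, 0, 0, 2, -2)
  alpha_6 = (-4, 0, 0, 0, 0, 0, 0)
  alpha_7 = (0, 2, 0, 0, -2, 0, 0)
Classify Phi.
type C_7

Compute the Cartan integers a_ij = 2(alpha_i, alpha_j)/(alpha_j, alpha_j); the resulting 7x7 Cartan matrix is
[[2, -1, 0, 0, -1, 0, 0], [-1, 2, 0, 0, 0, 0, -1], [0, 0, 2, 0, -1, -1, 0], [0, 0, 0, 2, 0, 0, -1], [-1, 0, -1, 0, 2, 0, 0], [0, 0, -2, 0, 0, 2, 0], [0, -1, 0, -1, 0, 0, 2]].
The roots have two lengths (squared-length ratio 2:1); the short ones are alpha_{1,2,3,4,5,7}. The associated Dynkin diagram is a chain of 7 nodes with a double edge at one end; the terminal node there is the unique long simple root (C_7), so the type is C_7 (the algebra sp(14)).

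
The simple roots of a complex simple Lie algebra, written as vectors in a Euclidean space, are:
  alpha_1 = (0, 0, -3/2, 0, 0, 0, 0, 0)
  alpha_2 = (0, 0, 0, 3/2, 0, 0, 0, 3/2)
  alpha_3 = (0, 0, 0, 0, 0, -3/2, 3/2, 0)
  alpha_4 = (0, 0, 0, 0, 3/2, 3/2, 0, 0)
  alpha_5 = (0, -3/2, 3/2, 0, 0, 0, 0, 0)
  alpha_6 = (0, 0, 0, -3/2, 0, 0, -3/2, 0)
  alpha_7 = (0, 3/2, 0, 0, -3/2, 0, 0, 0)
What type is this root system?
B7

Compute the Cartan integers a_ij = 2(alpha_i, alpha_j)/(alpha_j, alpha_j); the resulting 7x7 Cartan matrix is
[[2, 0, 0, 0, -1, 0, 0], [0, 2, 0, 0, 0, -1, 0], [0, 0, 2, -1, 0, -1, 0], [0, 0, -1, 2, 0, 0, -1], [-2, 0, 0, 0, 2, 0, -1], [0, -1, -1, 0, 0, 2, 0], [0, 0, 0, -1, -1, 0, 2]].
The roots have two lengths (squared-length ratio 2:1); the short ones are alpha_{1}. The associated Dynkin diagram is a chain of 7 nodes with a double edge at one end; the terminal node there is the unique short simple root (B_7), so the type is B_7 (the algebra so(15)).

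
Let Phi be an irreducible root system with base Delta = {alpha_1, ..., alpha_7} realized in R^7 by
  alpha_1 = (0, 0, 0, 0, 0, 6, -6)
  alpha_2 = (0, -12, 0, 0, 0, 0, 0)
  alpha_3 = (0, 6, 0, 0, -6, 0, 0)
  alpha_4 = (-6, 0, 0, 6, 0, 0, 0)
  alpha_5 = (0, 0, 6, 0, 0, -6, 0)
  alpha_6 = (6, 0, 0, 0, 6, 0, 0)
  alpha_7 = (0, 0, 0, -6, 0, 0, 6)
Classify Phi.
C_7

Compute the Cartan integers a_ij = 2(alpha_i, alpha_j)/(alpha_j, alpha_j); the resulting 7x7 Cartan matrix is
[[2, 0, 0, 0, -1, 0, -1], [0, 2, -2, 0, 0, 0, 0], [0, -1, 2, 0, 0, -1, 0], [0, 0, 0, 2, 0, -1, -1], [-1, 0, 0, 0, 2, 0, 0], [0, 0, -1, -1, 0, 2, 0], [-1, 0, 0, -1, 0, 0, 2]].
The roots have two lengths (squared-length ratio 2:1); the short ones are alpha_{1,3,4,5,6,7}. The associated Dynkin diagram is a chain of 7 nodes with a double edge at one end; the terminal node there is the unique long simple root (C_7), so the type is C_7 (the algebra sp(14)).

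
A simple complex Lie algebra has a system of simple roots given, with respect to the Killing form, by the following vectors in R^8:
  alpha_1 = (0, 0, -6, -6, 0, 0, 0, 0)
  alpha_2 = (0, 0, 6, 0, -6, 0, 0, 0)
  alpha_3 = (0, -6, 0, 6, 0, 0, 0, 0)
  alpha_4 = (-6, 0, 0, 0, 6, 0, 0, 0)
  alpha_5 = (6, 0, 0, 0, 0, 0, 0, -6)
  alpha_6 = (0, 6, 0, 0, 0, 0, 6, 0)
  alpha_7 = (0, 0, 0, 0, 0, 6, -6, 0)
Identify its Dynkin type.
A_7 (sl(8))

Compute the Cartan integers a_ij = 2(alpha_i, alpha_j)/(alpha_j, alpha_j); the resulting 7x7 Cartan matrix is
[[2, -1, -1, 0, 0, 0, 0], [-1, 2, 0, -1, 0, 0, 0], [-1, 0, 2, 0, 0, -1, 0], [0, -1, 0, 2, -1, 0, 0], [0, 0, 0, -1, 2, 0, 0], [0, 0, -1, 0, 0, 2, -1], [0, 0, 0, 0, 0, -1, 2]].
All simple roots have the same length, so the diagram is simply laced. The associated Dynkin diagram is a chain of 7 nodes with single edges (A_7), so the type is A_7 (the algebra sl(8)).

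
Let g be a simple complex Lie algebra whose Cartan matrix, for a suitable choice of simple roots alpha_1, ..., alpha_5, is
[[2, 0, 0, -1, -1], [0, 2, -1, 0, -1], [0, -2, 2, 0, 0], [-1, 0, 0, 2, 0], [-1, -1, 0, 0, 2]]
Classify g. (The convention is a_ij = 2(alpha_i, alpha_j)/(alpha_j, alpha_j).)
The matrix has rank 5 with 2's on the diagonal. Reading the off-diagonal entries as Dynkin edges (a single edge where a_ij = a_ji = -1; a double or triple edge where a_ij * a_ji = 2 or 3), the diagram is a chain of 5 nodes with a double edge at one end; the terminal node there is the unique long simple root (C_5). One simple-root ordering that puts it in standard form is (alpha_4, alpha_1, alpha_5, alpha_2, alpha_3). So the algebra is type C_5, i.e. sp(10).

type C_5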